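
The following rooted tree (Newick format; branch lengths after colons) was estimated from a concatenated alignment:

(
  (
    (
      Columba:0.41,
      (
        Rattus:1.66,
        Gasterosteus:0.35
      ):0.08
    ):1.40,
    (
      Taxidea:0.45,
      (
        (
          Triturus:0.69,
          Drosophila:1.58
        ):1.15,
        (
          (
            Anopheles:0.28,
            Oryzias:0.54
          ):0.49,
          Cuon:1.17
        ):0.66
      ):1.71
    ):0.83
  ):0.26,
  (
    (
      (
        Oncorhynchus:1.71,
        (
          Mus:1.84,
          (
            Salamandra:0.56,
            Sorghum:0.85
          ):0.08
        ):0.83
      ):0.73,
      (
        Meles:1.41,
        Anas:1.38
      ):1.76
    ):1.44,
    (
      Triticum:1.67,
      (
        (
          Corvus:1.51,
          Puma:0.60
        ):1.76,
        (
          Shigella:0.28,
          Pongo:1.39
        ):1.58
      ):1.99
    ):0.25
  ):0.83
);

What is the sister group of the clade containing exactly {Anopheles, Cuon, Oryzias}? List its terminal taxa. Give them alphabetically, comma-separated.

Drosophila, Triturus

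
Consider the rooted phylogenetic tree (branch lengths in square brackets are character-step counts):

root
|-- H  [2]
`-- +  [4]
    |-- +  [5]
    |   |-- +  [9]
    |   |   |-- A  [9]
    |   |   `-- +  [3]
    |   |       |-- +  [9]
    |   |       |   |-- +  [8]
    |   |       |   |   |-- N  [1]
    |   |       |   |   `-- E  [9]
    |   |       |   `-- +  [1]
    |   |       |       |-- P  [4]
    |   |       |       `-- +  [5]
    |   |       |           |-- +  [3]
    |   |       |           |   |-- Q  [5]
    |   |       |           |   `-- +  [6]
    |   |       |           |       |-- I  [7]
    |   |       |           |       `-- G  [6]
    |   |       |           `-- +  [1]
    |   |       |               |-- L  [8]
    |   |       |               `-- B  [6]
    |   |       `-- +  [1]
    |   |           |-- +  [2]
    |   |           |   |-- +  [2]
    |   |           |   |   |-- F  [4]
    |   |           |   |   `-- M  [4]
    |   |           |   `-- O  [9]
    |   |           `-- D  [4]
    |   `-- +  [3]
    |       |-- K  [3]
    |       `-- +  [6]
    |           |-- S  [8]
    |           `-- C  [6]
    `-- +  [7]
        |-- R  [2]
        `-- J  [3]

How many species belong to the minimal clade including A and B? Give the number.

The MRCA of A and B is the node subtending (A,(((N,E),(P,((Q,(I,G)),(L,B)))),(((F,M),O),D))).
That clade contains 13 terminal taxa: A, B, D, E, F, G, I, L, M, N, O, P, Q.

13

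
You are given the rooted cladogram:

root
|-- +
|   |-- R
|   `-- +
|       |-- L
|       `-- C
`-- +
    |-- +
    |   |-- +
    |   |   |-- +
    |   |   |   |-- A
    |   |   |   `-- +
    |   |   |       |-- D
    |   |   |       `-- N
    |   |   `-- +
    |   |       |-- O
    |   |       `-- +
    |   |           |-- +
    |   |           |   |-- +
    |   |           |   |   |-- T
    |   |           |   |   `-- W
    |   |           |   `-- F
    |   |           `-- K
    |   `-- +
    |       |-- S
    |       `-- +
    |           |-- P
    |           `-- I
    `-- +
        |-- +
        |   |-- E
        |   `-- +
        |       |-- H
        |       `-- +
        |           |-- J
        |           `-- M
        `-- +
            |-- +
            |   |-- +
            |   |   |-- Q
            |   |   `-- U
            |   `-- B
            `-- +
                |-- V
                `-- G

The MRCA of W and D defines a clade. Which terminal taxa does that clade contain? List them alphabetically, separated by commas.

A, D, F, K, N, O, T, W

Tracing W: it sits inside (T,W).
Tracing D: it sits inside (D,N).
The smallest clade enclosing both is ((A,(D,N)),(O,(((T,W),F),K))); the answer is its 8 terminal taxa in alphabetical order.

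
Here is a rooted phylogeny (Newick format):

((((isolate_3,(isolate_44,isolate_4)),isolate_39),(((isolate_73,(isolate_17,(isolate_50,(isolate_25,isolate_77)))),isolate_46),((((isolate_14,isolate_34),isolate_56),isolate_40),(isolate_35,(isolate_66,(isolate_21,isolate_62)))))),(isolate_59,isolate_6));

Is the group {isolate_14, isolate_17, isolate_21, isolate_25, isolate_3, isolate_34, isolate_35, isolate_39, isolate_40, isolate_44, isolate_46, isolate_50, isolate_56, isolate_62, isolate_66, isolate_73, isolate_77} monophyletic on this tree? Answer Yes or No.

The MRCA of the listed taxa subtends (((isolate_3,(isolate_44,isolate_4)),isolate_39),(((isolate_73,(isolate_17,(isolate_50,(isolate_25,isolate_77)))),isolate_46),((((isolate_14,isolate_34),isolate_56),isolate_40),(isolate_35,(isolate_66,(isolate_21,isolate_62)))))).
That clade also contains isolate_4, which is not in the proposed group, so the group is not monophyletic.

No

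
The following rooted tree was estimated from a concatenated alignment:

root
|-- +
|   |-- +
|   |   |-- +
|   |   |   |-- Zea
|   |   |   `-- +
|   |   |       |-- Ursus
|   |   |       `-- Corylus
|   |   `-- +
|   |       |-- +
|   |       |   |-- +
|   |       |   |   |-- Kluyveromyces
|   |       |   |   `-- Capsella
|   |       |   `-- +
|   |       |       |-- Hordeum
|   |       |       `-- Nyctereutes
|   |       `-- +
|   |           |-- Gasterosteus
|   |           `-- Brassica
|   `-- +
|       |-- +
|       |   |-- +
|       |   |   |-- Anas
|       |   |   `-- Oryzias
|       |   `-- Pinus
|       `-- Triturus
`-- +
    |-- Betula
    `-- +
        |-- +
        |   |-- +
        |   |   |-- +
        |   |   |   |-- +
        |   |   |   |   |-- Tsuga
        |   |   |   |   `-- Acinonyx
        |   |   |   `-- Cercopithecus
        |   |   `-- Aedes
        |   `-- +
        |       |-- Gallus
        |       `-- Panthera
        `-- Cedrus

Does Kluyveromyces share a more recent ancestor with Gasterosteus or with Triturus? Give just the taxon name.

The MRCA of Kluyveromyces and Gasterosteus subtends (((Kluyveromyces,Capsella),(Hordeum,Nyctereutes)),(Gasterosteus,Brassica)) (6 taxa).
The MRCA of Kluyveromyces and Triturus subtends (((Zea,(Ursus,Corylus)),(((Kluyveromyces,Capsella),(Hordeum,Nyctereutes)),(Gasterosteus,Brassica))),(((Anas,Oryzias),Pinus),Triturus)) (13 taxa).
The first is nested inside the second, so Kluyveromyces shares a more recent common ancestor with Gasterosteus.

Gasterosteus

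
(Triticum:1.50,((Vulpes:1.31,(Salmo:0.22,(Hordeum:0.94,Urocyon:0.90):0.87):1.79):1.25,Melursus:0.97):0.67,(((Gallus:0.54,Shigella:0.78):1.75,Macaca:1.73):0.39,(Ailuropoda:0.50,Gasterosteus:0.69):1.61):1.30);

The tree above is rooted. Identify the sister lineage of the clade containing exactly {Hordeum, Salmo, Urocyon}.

Vulpes

The clade containing exactly {Hordeum, Salmo, Urocyon} attaches to the tree at the node subtending (Vulpes,(Salmo,(Hordeum,Urocyon))).
The other lineage descending from that same node — the sister group — is the single tip Vulpes.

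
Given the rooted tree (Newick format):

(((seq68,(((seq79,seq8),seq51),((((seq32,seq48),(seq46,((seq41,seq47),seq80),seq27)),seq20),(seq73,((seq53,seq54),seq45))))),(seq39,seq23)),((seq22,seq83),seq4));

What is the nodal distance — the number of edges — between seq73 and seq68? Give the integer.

5

The MRCA of seq73 and seq68 is the node subtending (seq68,(((seq79,seq8),seq51),((((seq32,seq48),(seq46,((seq41,seq47),seq80),seq27)),seq20),(seq73,((seq53,seq54),seq45))))).
From seq73 up to that node: 4 branches. From seq68 up to the same node: 1 branch. Total: 4 + 1 = 5.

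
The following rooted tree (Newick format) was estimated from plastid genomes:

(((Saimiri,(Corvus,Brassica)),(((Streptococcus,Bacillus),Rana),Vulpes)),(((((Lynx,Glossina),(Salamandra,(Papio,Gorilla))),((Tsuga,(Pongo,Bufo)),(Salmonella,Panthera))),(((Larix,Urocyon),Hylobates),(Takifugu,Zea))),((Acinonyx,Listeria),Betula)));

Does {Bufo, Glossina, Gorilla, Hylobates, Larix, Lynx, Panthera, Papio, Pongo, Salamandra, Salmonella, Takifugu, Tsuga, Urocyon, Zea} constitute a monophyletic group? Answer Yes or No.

Yes

The most recent common ancestor of these taxa subtends ((((Lynx,Glossina),(Salamandra,(Papio,Gorilla))),((Tsuga,(Pongo,Bufo)),(Salmonella,Panthera))),(((Larix,Urocyon),Hylobates),(Takifugu,Zea))).
That clade has exactly 15 tips — every listed taxon and nothing else — so the group is monophyletic.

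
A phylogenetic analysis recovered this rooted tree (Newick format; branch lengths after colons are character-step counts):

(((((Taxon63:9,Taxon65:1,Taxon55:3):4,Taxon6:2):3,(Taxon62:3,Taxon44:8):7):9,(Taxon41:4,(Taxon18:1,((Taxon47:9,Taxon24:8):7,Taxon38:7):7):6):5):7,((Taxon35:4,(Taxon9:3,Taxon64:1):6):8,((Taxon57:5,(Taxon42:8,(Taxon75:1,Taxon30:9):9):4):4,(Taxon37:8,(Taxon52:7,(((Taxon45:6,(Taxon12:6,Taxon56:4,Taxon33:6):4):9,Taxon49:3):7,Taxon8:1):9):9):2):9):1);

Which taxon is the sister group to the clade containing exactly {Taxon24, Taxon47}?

Taxon38

The clade containing exactly {Taxon24, Taxon47} attaches to the tree at the node subtending ((Taxon47,Taxon24),Taxon38).
The other lineage descending from that same node — the sister group — is the single tip Taxon38.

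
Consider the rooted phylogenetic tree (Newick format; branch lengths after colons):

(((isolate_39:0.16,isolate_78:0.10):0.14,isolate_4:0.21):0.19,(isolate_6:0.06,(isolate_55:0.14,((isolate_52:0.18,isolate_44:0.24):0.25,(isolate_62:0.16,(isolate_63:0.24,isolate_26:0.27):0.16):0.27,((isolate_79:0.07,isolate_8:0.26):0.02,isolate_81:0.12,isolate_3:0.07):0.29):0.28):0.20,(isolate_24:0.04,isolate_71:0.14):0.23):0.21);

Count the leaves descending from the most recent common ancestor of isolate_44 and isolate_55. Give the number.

The MRCA of isolate_44 and isolate_55 is the node subtending (isolate_55,((isolate_52,isolate_44),(isolate_62,(isolate_63,isolate_26)),((isolate_79,isolate_8),isolate_81,isolate_3))).
That clade contains 10 terminal taxa: isolate_26, isolate_3, isolate_44, isolate_52, isolate_55, isolate_62, isolate_63, isolate_79, isolate_8, isolate_81.

10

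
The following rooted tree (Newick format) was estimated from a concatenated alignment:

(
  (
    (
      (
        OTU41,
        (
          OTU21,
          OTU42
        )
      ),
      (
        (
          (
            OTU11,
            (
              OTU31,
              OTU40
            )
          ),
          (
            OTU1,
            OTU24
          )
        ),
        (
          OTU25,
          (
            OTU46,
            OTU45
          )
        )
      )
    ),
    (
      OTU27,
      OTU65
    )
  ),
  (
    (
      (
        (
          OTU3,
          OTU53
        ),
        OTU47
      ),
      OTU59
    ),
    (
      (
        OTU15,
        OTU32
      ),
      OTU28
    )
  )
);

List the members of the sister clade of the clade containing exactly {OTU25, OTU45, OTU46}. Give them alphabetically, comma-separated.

OTU1, OTU11, OTU24, OTU31, OTU40

The clade containing exactly {OTU25, OTU45, OTU46} attaches to the tree at the node subtending (((OTU11,(OTU31,OTU40)),(OTU1,OTU24)),(OTU25,(OTU46,OTU45))).
The other lineage descending from that same node — the sister group — is ((OTU11,(OTU31,OTU40)),(OTU1,OTU24)); its 5 tips in alphabetical order are the answer.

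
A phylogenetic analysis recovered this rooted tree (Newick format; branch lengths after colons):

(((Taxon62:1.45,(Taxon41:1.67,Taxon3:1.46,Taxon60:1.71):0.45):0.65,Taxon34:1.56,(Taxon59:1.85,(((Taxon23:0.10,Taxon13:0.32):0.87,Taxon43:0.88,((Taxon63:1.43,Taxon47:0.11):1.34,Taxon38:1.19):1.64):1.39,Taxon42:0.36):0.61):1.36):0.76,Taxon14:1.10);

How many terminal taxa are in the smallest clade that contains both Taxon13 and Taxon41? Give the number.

13

The MRCA of Taxon13 and Taxon41 is the node subtending ((Taxon62,(Taxon41,Taxon3,Taxon60)),Taxon34,(Taxon59,(((Taxon23,Taxon13),Taxon43,((Taxon63,Taxon47),Taxon38)),Taxon42))).
That clade contains 13 terminal taxa: Taxon13, Taxon23, Taxon3, Taxon34, Taxon38, Taxon41, Taxon42, Taxon43, Taxon47, Taxon59, Taxon60, Taxon62, Taxon63.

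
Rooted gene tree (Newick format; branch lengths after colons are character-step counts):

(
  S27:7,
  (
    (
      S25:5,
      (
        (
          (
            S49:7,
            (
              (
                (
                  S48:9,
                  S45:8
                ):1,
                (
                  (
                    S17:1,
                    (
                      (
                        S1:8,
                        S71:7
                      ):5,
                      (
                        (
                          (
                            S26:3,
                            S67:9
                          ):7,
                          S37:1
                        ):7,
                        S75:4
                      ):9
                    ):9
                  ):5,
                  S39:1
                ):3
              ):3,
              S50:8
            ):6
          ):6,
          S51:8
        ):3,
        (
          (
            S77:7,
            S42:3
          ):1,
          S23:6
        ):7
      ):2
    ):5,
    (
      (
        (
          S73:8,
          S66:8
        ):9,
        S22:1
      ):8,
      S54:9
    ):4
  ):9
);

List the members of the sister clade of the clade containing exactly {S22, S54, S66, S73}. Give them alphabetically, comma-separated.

The clade containing exactly {S22, S54, S66, S73} attaches to the tree at the node subtending ((S25,(((S49,(((S48,S45),((S17,((S1,S71),(((S26,S67),S37),S75))),S39)),S50)),S51),((S77,S42),S23))),(((S73,S66),S22),S54)).
The other lineage descending from that same node — the sister group — is (S25,(((S49,(((S48,S45),((S17,((S1,S71),(((S26,S67),S37),S75))),S39)),S50)),S51),((S77,S42),S23))); its 17 tips in alphabetical order are the answer.

S1, S17, S23, S25, S26, S37, S39, S42, S45, S48, S49, S50, S51, S67, S71, S75, S77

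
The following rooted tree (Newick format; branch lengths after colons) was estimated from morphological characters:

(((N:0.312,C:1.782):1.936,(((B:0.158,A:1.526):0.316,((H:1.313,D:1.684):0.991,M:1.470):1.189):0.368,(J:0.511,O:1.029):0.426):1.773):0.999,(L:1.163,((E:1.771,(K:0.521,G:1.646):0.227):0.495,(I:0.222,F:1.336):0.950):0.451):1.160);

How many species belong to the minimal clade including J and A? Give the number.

7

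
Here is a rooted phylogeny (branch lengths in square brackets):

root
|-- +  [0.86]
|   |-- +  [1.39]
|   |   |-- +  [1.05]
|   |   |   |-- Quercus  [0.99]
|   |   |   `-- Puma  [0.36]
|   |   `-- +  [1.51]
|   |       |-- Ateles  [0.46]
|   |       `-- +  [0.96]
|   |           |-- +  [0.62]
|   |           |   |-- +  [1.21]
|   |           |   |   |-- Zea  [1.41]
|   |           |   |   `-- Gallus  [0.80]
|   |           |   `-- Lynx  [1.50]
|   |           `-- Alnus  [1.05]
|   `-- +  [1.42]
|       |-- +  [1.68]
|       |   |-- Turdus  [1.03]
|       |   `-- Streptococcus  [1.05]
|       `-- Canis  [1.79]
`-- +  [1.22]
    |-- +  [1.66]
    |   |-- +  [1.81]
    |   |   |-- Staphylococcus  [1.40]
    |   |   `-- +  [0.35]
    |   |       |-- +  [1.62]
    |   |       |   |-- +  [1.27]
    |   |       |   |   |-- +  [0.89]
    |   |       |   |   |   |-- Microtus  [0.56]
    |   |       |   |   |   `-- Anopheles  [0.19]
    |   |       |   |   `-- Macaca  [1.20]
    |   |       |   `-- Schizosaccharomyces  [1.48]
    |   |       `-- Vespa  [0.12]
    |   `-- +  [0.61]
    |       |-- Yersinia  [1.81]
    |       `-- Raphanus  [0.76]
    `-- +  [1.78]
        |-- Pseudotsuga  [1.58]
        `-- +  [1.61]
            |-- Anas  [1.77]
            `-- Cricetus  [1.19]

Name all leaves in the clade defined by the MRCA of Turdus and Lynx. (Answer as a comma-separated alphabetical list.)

Alnus, Ateles, Canis, Gallus, Lynx, Puma, Quercus, Streptococcus, Turdus, Zea

Tracing Turdus: it sits inside (Turdus,Streptococcus).
Tracing Lynx: it sits inside ((Zea,Gallus),Lynx).
The smallest clade enclosing both is (((Quercus,Puma),(Ateles,(((Zea,Gallus),Lynx),Alnus))),((Turdus,Streptococcus),Canis)); the answer is its 10 terminal taxa in alphabetical order.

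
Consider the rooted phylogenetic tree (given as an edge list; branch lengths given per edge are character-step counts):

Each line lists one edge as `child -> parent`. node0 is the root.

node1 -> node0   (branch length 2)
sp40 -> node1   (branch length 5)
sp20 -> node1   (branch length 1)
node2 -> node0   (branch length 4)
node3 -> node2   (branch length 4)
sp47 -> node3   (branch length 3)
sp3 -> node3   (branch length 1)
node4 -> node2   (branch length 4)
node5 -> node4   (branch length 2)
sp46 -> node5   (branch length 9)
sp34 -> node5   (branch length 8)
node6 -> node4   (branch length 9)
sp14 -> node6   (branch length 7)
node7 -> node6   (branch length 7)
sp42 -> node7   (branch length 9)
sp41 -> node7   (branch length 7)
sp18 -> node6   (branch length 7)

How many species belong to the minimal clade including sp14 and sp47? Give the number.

The MRCA of sp14 and sp47 is the node subtending ((sp47,sp3),((sp46,sp34),(sp14,(sp42,sp41),sp18))).
That clade contains 8 terminal taxa: sp14, sp18, sp3, sp34, sp41, sp42, sp46, sp47.

8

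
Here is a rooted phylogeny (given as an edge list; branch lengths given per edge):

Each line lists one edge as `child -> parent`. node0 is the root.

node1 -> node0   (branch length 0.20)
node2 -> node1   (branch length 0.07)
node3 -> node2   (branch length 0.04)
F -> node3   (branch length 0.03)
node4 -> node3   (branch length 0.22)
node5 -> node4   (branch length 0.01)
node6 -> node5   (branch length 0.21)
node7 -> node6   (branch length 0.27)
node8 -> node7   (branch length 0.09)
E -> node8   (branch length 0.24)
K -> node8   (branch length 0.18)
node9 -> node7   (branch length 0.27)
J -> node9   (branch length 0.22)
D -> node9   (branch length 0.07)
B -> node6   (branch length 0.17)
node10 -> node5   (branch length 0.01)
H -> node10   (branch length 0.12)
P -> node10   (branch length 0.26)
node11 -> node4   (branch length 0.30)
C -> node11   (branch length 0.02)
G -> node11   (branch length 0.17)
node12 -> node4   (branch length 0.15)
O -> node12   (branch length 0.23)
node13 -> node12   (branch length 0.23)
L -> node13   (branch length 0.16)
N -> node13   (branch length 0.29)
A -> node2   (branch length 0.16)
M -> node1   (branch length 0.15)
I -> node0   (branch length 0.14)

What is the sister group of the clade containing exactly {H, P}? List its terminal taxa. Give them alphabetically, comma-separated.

B, D, E, J, K

The clade containing exactly {H, P} attaches to the tree at the node subtending ((((E,K),(J,D)),B),(H,P)).
The other lineage descending from that same node — the sister group — is (((E,K),(J,D)),B); its 5 tips in alphabetical order are the answer.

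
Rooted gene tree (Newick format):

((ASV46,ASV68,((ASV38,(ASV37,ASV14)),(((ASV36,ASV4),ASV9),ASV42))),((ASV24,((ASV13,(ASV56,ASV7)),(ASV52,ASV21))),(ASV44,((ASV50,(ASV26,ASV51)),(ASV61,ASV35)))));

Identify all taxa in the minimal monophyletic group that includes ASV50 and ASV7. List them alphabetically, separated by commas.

Tracing ASV50: it sits inside (ASV50,(ASV26,ASV51)).
Tracing ASV7: it sits inside (ASV56,ASV7).
The smallest clade enclosing both is ((ASV24,((ASV13,(ASV56,ASV7)),(ASV52,ASV21))),(ASV44,((ASV50,(ASV26,ASV51)),(ASV61,ASV35)))); the answer is its 12 terminal taxa in alphabetical order.

ASV13, ASV21, ASV24, ASV26, ASV35, ASV44, ASV50, ASV51, ASV52, ASV56, ASV61, ASV7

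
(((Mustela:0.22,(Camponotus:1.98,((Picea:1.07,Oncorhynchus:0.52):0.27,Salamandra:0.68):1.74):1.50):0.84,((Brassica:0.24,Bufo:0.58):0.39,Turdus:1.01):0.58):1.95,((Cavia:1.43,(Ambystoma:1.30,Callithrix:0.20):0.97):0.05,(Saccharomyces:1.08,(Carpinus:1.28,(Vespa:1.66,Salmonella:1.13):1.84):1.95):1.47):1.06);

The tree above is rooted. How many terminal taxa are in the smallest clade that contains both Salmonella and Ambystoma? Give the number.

7

The MRCA of Salmonella and Ambystoma is the node subtending ((Cavia,(Ambystoma,Callithrix)),(Saccharomyces,(Carpinus,(Vespa,Salmonella)))).
That clade contains 7 terminal taxa: Ambystoma, Callithrix, Carpinus, Cavia, Saccharomyces, Salmonella, Vespa.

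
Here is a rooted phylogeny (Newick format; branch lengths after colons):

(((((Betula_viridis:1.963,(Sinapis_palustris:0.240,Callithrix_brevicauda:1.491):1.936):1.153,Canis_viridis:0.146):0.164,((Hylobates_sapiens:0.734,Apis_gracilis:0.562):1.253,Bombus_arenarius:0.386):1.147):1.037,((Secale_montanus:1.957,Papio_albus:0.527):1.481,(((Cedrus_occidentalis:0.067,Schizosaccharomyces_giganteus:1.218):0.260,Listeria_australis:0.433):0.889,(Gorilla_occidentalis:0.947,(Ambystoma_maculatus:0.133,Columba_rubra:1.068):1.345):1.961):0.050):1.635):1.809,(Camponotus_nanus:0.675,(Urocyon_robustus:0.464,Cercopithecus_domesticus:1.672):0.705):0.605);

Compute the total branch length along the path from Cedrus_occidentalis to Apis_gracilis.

The path runs Cedrus_occidentalis → … → MRCA → … → Apis_gracilis; the MRCA is the node subtending ((((Betula_viridis,(Sinapis_palustris,Callithrix_brevicauda)),Canis_viridis),((Hylobates_sapiens,Apis_gracilis),Bombus_arenarius)),((Secale_montanus,Papio_albus),(((Cedrus_occidentalis,Schizosaccharomyces_giganteus),Listeria_australis),(Gorilla_occidentalis,(Ambystoma_maculatus,Columba_rubra))))).
Branch lengths along that path: 0.067 + 0.260 + 0.889 + 0.050 + 1.635 + 1.037 + 1.147 + 1.253 + 0.562 = 6.900.

6.900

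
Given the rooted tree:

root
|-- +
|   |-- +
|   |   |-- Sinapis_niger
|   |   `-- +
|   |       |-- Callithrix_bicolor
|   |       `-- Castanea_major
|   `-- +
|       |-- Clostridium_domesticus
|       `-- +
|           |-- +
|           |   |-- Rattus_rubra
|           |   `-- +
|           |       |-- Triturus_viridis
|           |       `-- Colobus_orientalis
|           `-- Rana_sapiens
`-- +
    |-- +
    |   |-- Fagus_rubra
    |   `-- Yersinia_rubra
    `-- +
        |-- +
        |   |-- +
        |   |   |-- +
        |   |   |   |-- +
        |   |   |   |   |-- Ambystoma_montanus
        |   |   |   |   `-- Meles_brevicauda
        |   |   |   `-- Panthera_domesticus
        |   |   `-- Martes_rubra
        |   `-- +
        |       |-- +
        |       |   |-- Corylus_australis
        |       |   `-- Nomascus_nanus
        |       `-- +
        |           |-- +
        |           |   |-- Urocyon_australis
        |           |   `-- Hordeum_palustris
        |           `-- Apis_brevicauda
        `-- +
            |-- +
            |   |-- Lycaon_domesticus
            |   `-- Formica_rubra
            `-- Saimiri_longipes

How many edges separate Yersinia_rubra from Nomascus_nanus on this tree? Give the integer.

7

The MRCA of Yersinia_rubra and Nomascus_nanus is the node subtending ((Fagus_rubra,Yersinia_rubra),(((((Ambystoma_montanus,Meles_brevicauda),Panthera_domesticus),Martes_rubra),((Corylus_australis,Nomascus_nanus),((Urocyon_australis,Hordeum_palustris),Apis_brevicauda))),((Lycaon_domesticus,Formica_rubra),Saimiri_longipes))).
From Yersinia_rubra up to that node: 2 branches. From Nomascus_nanus up to the same node: 5 branches. Total: 2 + 5 = 7.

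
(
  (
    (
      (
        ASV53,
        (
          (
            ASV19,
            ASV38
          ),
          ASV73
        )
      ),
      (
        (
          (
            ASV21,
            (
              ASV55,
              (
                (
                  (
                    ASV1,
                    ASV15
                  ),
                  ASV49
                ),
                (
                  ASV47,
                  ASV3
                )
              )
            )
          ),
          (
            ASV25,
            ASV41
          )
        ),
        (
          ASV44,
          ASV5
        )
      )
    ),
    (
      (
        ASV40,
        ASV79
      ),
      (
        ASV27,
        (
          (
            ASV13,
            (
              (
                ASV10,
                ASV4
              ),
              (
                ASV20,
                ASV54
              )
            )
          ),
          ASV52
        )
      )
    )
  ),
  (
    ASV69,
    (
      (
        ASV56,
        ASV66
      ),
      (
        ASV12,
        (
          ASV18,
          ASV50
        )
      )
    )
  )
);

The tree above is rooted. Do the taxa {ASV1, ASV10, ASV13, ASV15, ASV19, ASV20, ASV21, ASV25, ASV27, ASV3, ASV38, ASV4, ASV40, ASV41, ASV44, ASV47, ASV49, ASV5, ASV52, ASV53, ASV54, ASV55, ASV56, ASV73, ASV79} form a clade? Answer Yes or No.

No

The MRCA of the listed taxa is the root, so the smallest clade containing them is the whole tree.
That clade also contains ASV12, ASV18, ASV50, ASV66, ASV69, which are not in the proposed group, so the group is not monophyletic.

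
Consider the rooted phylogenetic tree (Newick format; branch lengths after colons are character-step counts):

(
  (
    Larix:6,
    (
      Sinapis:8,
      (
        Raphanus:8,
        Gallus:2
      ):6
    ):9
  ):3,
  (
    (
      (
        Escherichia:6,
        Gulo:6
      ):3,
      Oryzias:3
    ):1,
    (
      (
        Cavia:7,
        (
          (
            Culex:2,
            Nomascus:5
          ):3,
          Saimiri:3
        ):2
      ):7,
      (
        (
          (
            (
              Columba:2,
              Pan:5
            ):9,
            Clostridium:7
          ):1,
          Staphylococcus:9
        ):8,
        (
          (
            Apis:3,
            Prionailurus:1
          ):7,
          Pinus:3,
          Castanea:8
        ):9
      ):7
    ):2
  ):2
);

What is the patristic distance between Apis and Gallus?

50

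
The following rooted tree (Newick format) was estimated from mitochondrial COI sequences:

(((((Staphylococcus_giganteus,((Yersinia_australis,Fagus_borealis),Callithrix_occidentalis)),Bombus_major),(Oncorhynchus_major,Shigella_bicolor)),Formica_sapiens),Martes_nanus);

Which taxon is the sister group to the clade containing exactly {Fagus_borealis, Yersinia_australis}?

Callithrix_occidentalis

The clade containing exactly {Fagus_borealis, Yersinia_australis} attaches to the tree at the node subtending ((Yersinia_australis,Fagus_borealis),Callithrix_occidentalis).
The other lineage descending from that same node — the sister group — is the single tip Callithrix_occidentalis.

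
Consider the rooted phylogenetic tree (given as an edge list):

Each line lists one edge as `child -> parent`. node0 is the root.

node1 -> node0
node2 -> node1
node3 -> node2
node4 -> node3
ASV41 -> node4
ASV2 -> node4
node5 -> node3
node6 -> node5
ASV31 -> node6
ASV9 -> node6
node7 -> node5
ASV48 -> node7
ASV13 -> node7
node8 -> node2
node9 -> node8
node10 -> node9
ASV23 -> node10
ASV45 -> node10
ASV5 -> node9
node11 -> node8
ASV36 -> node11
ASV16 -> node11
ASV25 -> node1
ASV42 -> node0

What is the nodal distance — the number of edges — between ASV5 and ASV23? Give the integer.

The MRCA of ASV5 and ASV23 is the node subtending ((ASV23,ASV45),ASV5).
From ASV5 up to that node: 1 branch. From ASV23 up to the same node: 2 branches. Total: 1 + 2 = 3.

3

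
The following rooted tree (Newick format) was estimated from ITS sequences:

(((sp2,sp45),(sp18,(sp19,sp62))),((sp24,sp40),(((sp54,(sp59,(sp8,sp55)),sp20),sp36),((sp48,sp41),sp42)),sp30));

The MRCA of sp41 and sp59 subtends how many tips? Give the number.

9

The MRCA of sp41 and sp59 is the node subtending (((sp54,(sp59,(sp8,sp55)),sp20),sp36),((sp48,sp41),sp42)).
That clade contains 9 terminal taxa: sp20, sp36, sp41, sp42, sp48, sp54, sp55, sp59, sp8.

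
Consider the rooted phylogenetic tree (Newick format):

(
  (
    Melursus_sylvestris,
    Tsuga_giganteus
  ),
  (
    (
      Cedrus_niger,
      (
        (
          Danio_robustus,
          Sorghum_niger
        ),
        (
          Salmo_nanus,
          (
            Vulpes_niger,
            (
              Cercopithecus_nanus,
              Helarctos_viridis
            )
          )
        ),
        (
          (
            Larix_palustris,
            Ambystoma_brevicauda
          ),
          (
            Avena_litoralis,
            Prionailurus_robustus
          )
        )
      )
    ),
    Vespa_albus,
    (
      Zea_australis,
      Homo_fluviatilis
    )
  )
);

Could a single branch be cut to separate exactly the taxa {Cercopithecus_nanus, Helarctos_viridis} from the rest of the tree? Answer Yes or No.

The most recent common ancestor of these taxa subtends (Cercopithecus_nanus,Helarctos_viridis).
That clade has exactly 2 tips — every listed taxon and nothing else — so the group is monophyletic.

Yes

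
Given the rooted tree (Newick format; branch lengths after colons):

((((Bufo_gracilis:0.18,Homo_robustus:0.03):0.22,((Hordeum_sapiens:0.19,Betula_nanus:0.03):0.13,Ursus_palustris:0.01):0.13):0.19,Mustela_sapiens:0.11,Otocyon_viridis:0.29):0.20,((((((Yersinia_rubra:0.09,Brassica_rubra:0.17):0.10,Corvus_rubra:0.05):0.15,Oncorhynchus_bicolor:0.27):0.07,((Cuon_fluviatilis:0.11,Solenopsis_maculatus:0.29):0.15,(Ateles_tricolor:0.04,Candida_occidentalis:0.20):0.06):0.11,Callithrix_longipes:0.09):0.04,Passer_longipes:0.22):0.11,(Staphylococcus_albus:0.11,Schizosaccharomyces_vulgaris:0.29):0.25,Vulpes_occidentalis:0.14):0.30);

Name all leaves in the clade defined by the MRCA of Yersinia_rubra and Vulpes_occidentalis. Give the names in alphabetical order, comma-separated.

Ateles_tricolor, Brassica_rubra, Callithrix_longipes, Candida_occidentalis, Corvus_rubra, Cuon_fluviatilis, Oncorhynchus_bicolor, Passer_longipes, Schizosaccharomyces_vulgaris, Solenopsis_maculatus, Staphylococcus_albus, Vulpes_occidentalis, Yersinia_rubra

Tracing Yersinia_rubra: it sits inside (Yersinia_rubra,Brassica_rubra).
Tracing Vulpes_occidentalis: it sits inside ((((((Yersinia_rubra,Brassica_rubra),Corvus_rubra),Oncorhynchus_bicolor),((Cuon_fluviatilis,Solenopsis_maculatus),(Ateles_tricolor,Candida_occidentalis)),Callithrix_longipes),Passer_longipes),(Staphylococcus_albus,Schizosaccharomyces_vulgaris),Vulpes_occidentalis).
The smallest clade enclosing both is ((((((Yersinia_rubra,Brassica_rubra),Corvus_rubra),Oncorhynchus_bicolor),((Cuon_fluviatilis,Solenopsis_maculatus),(Ateles_tricolor,Candida_occidentalis)),Callithrix_longipes),Passer_longipes),(Staphylococcus_albus,Schizosaccharomyces_vulgaris),Vulpes_occidentalis); the answer is its 13 terminal taxa in alphabetical order.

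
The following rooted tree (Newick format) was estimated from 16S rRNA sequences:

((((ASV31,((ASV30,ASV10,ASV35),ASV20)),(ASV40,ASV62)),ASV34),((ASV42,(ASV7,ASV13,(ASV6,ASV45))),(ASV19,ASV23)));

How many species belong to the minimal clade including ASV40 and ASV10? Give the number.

The MRCA of ASV40 and ASV10 is the node subtending ((ASV31,((ASV30,ASV10,ASV35),ASV20)),(ASV40,ASV62)).
That clade contains 7 terminal taxa: ASV10, ASV20, ASV30, ASV31, ASV35, ASV40, ASV62.

7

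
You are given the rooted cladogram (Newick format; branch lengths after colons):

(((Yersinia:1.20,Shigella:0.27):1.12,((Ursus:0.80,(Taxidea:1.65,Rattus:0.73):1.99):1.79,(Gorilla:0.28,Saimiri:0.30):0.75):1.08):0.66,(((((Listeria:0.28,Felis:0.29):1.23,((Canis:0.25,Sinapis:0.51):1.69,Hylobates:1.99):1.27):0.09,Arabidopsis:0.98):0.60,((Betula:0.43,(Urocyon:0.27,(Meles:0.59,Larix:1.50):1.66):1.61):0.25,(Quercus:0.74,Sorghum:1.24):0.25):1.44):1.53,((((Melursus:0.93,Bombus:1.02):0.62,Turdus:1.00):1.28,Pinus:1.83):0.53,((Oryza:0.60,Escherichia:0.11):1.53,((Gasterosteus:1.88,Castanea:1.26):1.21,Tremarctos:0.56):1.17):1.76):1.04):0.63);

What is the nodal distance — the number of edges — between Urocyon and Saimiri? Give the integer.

10

The MRCA of Urocyon and Saimiri is the root of the tree.
From Urocyon up to that node: 6 branches. From Saimiri up to the same node: 4 branches. Total: 6 + 4 = 10.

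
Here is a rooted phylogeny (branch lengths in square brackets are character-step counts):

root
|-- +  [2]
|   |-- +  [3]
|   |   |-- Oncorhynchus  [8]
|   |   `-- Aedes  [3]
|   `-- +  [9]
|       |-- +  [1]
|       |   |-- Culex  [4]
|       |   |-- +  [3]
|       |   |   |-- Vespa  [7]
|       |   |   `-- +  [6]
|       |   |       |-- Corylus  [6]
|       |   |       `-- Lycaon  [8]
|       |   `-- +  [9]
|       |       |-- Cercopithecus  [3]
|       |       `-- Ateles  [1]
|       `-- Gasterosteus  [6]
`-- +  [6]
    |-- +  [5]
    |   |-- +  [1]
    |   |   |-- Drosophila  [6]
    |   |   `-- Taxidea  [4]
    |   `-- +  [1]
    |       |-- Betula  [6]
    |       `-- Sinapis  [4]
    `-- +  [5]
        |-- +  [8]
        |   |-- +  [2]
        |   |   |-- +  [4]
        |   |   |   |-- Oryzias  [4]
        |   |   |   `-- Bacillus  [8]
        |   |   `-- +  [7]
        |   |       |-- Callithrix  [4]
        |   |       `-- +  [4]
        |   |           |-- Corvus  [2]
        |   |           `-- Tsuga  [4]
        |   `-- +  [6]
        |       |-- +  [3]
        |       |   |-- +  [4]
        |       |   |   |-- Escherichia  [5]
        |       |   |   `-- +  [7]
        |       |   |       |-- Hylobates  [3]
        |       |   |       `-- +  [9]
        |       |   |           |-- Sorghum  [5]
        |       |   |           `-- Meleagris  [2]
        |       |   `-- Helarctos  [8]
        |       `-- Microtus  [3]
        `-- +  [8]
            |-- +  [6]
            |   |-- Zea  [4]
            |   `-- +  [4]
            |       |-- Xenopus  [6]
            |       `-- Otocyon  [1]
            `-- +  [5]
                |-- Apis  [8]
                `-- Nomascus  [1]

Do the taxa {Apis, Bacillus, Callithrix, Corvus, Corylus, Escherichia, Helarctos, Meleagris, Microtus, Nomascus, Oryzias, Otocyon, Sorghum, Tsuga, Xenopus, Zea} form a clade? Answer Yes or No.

No

The MRCA of the listed taxa is the root, so the smallest clade containing them is the whole tree.
That clade also contains Aedes, Ateles, Betula, Cercopithecus, Culex, Drosophila, Gasterosteus, Hylobates, Lycaon, Oncorhynchus, Sinapis, Taxidea, Vespa, which are not in the proposed group, so the group is not monophyletic.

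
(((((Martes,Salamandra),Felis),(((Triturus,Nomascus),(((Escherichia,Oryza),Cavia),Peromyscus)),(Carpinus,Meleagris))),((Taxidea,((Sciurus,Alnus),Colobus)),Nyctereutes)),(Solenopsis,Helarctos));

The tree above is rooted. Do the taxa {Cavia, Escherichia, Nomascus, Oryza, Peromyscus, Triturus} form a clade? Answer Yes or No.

Yes

The most recent common ancestor of these taxa subtends ((Triturus,Nomascus),(((Escherichia,Oryza),Cavia),Peromyscus)).
That clade has exactly 6 tips — every listed taxon and nothing else — so the group is monophyletic.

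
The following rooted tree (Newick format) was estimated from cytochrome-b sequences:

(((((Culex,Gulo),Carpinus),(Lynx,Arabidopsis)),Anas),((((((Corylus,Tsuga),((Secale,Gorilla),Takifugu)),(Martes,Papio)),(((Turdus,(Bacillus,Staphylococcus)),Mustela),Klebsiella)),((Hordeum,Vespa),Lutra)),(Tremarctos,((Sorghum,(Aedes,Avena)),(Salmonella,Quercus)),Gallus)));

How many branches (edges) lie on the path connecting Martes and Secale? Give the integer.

The MRCA of Martes and Secale is the node subtending (((Corylus,Tsuga),((Secale,Gorilla),Takifugu)),(Martes,Papio)).
From Martes up to that node: 2 branches. From Secale up to the same node: 4 branches. Total: 2 + 4 = 6.

6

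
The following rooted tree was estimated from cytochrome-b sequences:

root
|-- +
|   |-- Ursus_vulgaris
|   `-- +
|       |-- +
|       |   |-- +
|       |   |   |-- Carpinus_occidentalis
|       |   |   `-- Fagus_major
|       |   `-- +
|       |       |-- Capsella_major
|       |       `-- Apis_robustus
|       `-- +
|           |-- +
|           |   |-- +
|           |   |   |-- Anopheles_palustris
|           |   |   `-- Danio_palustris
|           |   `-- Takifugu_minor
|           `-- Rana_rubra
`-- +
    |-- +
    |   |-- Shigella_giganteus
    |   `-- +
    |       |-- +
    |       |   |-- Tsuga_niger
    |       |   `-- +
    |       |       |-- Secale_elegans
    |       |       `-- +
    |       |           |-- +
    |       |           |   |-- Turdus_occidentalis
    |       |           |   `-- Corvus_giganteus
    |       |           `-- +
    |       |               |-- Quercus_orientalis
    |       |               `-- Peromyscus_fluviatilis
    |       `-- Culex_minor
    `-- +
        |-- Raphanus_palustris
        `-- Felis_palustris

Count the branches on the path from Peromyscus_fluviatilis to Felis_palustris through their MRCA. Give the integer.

The MRCA of Peromyscus_fluviatilis and Felis_palustris is the node subtending ((Shigella_giganteus,((Tsuga_niger,(Secale_elegans,((Turdus_occidentalis,Corvus_giganteus),(Quercus_orientalis,Peromyscus_fluviatilis)))),Culex_minor)),(Raphanus_palustris,Felis_palustris)).
From Peromyscus_fluviatilis up to that node: 7 branches. From Felis_palustris up to the same node: 2 branches. Total: 7 + 2 = 9.

9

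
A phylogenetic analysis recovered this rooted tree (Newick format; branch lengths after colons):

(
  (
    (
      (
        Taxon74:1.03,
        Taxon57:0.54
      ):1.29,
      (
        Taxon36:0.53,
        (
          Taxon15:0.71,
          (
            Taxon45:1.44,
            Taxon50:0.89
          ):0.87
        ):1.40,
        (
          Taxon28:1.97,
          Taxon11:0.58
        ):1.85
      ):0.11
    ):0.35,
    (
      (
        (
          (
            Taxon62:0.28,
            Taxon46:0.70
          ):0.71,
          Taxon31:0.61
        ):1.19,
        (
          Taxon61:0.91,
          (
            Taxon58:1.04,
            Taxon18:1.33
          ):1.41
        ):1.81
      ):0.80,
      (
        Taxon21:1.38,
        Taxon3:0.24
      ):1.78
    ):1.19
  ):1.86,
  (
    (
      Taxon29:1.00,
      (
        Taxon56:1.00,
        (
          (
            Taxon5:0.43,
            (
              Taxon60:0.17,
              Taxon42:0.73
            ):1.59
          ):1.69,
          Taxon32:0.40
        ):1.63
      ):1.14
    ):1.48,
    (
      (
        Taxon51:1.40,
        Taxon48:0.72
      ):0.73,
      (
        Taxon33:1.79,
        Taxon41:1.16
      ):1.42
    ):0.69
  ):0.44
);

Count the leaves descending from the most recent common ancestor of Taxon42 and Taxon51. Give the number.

10

The MRCA of Taxon42 and Taxon51 is the node subtending ((Taxon29,(Taxon56,((Taxon5,(Taxon60,Taxon42)),Taxon32))),((Taxon51,Taxon48),(Taxon33,Taxon41))).
That clade contains 10 terminal taxa: Taxon29, Taxon32, Taxon33, Taxon41, Taxon42, Taxon48, Taxon5, Taxon51, Taxon56, Taxon60.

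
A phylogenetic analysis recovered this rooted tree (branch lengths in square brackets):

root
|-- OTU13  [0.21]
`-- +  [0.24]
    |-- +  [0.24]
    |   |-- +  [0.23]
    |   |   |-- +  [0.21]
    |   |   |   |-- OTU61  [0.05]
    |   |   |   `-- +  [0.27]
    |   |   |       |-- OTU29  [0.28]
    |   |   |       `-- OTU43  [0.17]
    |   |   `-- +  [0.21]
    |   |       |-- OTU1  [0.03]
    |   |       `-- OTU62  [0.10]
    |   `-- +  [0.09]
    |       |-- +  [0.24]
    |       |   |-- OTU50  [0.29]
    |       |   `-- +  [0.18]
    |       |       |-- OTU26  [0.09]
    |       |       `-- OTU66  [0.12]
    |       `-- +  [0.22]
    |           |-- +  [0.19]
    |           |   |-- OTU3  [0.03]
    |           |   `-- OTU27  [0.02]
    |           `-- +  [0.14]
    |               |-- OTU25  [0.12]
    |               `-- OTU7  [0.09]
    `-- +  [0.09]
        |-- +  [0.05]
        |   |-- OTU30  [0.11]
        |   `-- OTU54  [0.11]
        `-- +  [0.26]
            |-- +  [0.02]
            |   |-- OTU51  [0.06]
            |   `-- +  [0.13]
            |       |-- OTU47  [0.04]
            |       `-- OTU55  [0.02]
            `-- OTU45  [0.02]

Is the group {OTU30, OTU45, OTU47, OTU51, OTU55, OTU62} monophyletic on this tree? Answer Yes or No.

No

The MRCA of the listed taxa subtends ((((OTU61,(OTU29,OTU43)),(OTU1,OTU62)),((OTU50,(OTU26,OTU66)),((OTU3,OTU27),(OTU25,OTU7)))),((OTU30,OTU54),((OTU51,(OTU47,OTU55)),OTU45))).
That clade also contains OTU1, OTU25, OTU26, OTU27, OTU29, OTU3, OTU43, OTU50, OTU54, OTU61, OTU66, OTU7, which are not in the proposed group, so the group is not monophyletic.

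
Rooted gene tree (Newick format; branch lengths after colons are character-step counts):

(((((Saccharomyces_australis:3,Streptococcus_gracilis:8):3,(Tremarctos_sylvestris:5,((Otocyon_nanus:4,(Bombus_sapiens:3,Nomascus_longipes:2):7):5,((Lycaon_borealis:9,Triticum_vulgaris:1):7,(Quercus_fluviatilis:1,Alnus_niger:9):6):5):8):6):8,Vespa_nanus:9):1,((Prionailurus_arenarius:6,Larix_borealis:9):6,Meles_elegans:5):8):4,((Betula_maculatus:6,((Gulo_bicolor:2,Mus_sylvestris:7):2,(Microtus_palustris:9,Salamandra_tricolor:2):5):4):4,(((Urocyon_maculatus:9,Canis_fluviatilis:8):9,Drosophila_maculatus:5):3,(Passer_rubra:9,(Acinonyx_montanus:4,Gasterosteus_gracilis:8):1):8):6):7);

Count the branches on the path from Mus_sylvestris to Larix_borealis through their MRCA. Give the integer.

9

The MRCA of Mus_sylvestris and Larix_borealis is the root of the tree.
From Mus_sylvestris up to that node: 5 branches. From Larix_borealis up to the same node: 4 branches. Total: 5 + 4 = 9.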